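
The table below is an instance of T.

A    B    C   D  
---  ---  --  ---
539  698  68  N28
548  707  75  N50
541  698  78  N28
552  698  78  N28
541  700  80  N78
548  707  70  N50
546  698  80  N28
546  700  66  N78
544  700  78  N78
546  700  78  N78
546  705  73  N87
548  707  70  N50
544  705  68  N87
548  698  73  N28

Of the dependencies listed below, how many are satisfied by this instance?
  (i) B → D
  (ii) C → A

(i) B → D: every LHS value maps to a single RHS value — holds.
(ii) C → A: C=68: 2 rows → A takes values {539, 544} — violation; C=78: 4 rows → A takes values {541, 552, 544, 546} — violation; C=80: 2 rows → A takes values {541, 546} — violation; C=73: 2 rows → A takes values {546, 548} — violation — fails.
1 of the 2 dependencies holds.

1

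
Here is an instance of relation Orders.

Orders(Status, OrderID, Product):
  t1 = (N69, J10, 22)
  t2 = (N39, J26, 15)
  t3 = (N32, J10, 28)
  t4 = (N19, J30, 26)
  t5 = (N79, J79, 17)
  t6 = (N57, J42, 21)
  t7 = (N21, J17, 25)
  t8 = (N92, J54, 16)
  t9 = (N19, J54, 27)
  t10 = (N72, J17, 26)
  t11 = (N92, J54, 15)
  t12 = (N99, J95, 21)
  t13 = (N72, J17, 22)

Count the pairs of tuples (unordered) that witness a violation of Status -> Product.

Status=N19: violating pairs (4,9) — 1 pair.
Status=N92: violating pairs (8,11) — 1 pair.
Status=N72: violating pairs (10,13) — 1 pair.

3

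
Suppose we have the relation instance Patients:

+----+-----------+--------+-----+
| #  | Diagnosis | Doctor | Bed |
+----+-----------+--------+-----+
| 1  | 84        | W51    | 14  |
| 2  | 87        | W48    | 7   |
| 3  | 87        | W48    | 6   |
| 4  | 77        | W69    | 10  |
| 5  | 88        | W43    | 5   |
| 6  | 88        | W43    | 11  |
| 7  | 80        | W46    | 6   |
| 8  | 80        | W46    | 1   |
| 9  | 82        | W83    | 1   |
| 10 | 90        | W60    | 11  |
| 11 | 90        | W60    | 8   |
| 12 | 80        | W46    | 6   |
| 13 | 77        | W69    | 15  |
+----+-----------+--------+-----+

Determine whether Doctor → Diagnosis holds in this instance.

Yes

Doctor=W51: row 1 → Diagnosis = 84 ✓
Doctor=W48: rows 2, 3 → Diagnosis = 87, 87 ✓
Doctor=W69: rows 4, 13 → Diagnosis = 77, 77 ✓
Doctor=W43: rows 5, 6 → Diagnosis = 88, 88 ✓
Doctor=W46: rows 7, 8, 12 → Diagnosis = 80, 80, 80 ✓
Doctor=W83: row 9 → Diagnosis = 82 ✓
Doctor=W60: rows 10, 11 → Diagnosis = 90, 90 ✓
Every Doctor value is associated with a single Diagnosis value, so Doctor → Diagnosis holds.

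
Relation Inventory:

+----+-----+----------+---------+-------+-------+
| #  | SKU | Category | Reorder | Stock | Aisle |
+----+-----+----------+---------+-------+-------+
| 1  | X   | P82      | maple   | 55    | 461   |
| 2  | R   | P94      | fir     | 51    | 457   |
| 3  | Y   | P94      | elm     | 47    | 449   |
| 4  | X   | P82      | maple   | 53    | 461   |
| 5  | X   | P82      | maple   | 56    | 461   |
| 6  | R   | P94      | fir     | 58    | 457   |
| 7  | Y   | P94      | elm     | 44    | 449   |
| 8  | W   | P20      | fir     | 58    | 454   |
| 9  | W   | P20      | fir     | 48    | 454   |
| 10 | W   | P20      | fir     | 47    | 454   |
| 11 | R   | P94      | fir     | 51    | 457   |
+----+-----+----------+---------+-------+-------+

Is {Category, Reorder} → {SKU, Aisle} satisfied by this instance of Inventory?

(Category=P82, Reorder=maple): rows 1, 4, 5 → {SKU,Aisle} = (X, 461), (X, 461), (X, 461) ✓
(Category=P94, Reorder=fir): rows 2, 6, 11 → {SKU,Aisle} = (R, 457), (R, 457), (R, 457) ✓
(Category=P94, Reorder=elm): rows 3, 7 → {SKU,Aisle} = (Y, 449), (Y, 449) ✓
(Category=P20, Reorder=fir): rows 8, 9, 10 → {SKU,Aisle} = (W, 454), (W, 454), (W, 454) ✓
Every {Category, Reorder} value is associated with a single {SKU, Aisle} value, so {Category, Reorder} → {SKU, Aisle} holds.

Yes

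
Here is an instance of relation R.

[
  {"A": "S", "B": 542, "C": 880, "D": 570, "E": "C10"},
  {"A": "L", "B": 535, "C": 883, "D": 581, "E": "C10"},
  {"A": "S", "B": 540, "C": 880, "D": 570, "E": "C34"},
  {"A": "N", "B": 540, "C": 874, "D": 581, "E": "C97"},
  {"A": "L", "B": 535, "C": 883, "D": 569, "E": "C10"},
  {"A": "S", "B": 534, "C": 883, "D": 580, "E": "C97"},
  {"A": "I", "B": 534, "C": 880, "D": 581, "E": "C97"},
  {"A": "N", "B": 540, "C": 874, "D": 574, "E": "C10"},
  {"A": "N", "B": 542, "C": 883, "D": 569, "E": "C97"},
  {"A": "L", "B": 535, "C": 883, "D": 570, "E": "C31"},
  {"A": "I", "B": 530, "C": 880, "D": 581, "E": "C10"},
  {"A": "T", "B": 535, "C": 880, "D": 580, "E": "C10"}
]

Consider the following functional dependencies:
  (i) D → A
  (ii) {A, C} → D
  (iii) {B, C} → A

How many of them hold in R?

1

(i) D → A: D=570: 3 rows → A takes values {S, L} — violation; D=581: 4 rows → A takes values {L, N, I} — violation; D=569: 2 rows → A takes values {L, N} — violation; D=580: 2 rows → A takes values {S, T} — violation — fails.
(ii) {A, C} → D: (A=L, C=883): 3 rows → D takes values {581, 569, 570} — violation; (A=N, C=874): 2 rows → D takes values {581, 574} — violation — fails.
(iii) {B, C} → A: every LHS value maps to a single RHS value — holds.
1 of the 3 dependencies holds.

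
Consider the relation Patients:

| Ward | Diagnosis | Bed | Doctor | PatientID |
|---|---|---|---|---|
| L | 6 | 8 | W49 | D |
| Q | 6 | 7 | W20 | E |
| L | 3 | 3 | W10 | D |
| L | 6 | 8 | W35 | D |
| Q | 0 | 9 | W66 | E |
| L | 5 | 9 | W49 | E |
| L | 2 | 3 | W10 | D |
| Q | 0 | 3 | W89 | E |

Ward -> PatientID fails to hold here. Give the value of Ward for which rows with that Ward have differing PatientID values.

Ward=L: 5 rows → PatientID takes values {D, E} — violation
Ward=Q: 3 rows → PatientID = E, E, E ✓
The only Ward value with inconsistent PatientID is Ward=L.

L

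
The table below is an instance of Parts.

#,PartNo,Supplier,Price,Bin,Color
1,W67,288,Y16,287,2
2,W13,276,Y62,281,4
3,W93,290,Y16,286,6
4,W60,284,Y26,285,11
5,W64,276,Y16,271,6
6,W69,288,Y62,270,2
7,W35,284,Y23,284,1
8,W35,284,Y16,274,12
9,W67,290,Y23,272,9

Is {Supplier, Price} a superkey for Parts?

All 9 rows have distinct {Supplier, Price} values, so {Supplier, Price} → (all attributes) holds and {Supplier, Price} is a superkey.

Yes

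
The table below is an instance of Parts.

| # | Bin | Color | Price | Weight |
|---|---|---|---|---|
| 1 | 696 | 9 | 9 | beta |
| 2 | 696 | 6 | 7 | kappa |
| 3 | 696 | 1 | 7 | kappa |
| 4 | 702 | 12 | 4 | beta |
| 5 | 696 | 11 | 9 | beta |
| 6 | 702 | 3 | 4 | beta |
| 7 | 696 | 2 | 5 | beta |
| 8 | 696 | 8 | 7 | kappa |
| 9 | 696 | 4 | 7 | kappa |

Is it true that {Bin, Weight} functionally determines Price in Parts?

(Bin=696, Weight=beta): rows 1, 5, 7 → Price takes values {9, 5} — violation
(Bin=696, Weight=kappa): rows 2, 3, 8, 9 → Price = 7, 7, 7, 7 ✓
(Bin=702, Weight=beta): rows 4, 6 → Price = 4, 4 ✓
Two rows agree on {Bin, Weight} but differ on Price, so {Bin, Weight} → Price does not hold.

No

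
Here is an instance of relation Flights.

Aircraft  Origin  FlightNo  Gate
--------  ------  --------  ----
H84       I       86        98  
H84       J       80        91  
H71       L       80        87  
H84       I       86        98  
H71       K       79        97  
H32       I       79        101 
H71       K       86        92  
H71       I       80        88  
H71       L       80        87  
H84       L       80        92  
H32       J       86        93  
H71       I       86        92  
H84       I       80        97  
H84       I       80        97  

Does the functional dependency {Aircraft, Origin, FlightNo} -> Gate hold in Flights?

(Aircraft=H84, Origin=I, FlightNo=86): 2 rows → Gate = 98, 98 ✓
(Aircraft=H84, Origin=J, FlightNo=80): 1 row → Gate = 91 ✓
(Aircraft=H71, Origin=L, FlightNo=80): 2 rows → Gate = 87, 87 ✓
(Aircraft=H71, Origin=K, FlightNo=79): 1 row → Gate = 97 ✓
(Aircraft=H32, Origin=I, FlightNo=79): 1 row → Gate = 101 ✓
(Aircraft=H71, Origin=K, FlightNo=86): 1 row → Gate = 92 ✓
(Aircraft=H71, Origin=I, FlightNo=80): 1 row → Gate = 88 ✓
(Aircraft=H84, Origin=L, FlightNo=80): 1 row → Gate = 92 ✓
(Aircraft=H32, Origin=J, FlightNo=86): 1 row → Gate = 93 ✓
(Aircraft=H71, Origin=I, FlightNo=86): 1 row → Gate = 92 ✓
(Aircraft=H84, Origin=I, FlightNo=80): 2 rows → Gate = 97, 97 ✓
Every {Aircraft, Origin, FlightNo} value is associated with a single Gate value, so {Aircraft, Origin, FlightNo} -> Gate holds.

Yes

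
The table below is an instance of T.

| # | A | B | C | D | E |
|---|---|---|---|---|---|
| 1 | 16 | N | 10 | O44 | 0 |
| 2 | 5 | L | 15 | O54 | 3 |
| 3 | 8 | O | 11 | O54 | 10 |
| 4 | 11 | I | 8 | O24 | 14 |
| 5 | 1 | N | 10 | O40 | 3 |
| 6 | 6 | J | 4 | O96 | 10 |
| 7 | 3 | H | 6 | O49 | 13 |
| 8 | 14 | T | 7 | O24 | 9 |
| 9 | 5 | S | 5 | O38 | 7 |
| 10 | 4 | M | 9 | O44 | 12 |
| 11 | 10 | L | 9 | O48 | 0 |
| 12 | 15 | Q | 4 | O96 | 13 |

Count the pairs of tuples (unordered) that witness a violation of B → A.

B=N: violating pairs (1,5) — 1 pair.
B=L: violating pairs (2,11) — 1 pair.

2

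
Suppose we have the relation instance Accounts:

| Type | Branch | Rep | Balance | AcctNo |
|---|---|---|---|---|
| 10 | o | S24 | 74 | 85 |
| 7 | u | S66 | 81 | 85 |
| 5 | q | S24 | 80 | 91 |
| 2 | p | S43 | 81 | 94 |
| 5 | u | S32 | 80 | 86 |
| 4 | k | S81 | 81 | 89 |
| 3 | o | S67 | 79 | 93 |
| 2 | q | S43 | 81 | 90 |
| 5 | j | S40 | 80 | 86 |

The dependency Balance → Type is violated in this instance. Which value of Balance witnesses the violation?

81

Balance=74: 1 row → Type = 10 ✓
Balance=81: 4 rows → Type takes values {7, 2, 4} — violation
Balance=80: 3 rows → Type = 5, 5, 5 ✓
Balance=79: 1 row → Type = 3 ✓
The only Balance value with inconsistent Type is Balance=81.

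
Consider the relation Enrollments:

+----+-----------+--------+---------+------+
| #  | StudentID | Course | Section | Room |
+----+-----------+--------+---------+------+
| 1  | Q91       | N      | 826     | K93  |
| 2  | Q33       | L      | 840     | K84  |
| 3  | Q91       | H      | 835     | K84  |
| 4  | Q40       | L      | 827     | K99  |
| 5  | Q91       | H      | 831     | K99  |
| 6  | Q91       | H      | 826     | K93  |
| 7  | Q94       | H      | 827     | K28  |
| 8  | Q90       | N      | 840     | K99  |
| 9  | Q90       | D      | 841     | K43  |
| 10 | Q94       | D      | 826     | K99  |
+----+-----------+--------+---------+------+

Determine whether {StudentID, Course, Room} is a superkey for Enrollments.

All 10 rows have distinct {StudentID, Course, Room} values, so {StudentID, Course, Room} → (all attributes) holds and {StudentID, Course, Room} is a superkey.

Yes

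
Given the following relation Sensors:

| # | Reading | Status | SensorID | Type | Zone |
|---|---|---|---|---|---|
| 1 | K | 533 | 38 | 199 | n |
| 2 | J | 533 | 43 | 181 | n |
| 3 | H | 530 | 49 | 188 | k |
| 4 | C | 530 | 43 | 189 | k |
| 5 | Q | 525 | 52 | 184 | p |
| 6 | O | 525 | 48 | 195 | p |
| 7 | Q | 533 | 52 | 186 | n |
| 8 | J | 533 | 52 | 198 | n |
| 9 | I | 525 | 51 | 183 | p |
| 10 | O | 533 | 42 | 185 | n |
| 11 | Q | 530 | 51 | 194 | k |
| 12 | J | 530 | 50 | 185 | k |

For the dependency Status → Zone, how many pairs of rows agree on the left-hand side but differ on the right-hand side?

0

Status=533: all 5 rows agree on Zone — 0 pairs.
Status=530: all 4 rows agree on Zone — 0 pairs.
Status=525: all 3 rows agree on Zone — 0 pairs.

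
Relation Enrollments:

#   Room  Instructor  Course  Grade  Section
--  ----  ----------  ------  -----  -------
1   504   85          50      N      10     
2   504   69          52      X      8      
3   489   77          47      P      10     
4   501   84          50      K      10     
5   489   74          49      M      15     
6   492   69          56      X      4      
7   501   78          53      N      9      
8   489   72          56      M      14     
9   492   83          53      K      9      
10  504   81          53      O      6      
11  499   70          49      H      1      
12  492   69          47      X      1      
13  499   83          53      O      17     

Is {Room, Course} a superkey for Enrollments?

All 13 rows have distinct {Room, Course} values, so {Room, Course} → (all attributes) holds and {Room, Course} is a superkey.

Yes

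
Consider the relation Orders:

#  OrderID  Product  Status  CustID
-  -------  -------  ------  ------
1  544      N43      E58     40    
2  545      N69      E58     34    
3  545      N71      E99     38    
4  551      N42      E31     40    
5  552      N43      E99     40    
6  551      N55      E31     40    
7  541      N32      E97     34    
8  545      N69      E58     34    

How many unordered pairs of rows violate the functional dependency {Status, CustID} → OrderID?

0

(Status=E58, CustID=34): all 2 rows agree on OrderID — 0 pairs.
(Status=E31, CustID=40): all 2 rows agree on OrderID — 0 pairs.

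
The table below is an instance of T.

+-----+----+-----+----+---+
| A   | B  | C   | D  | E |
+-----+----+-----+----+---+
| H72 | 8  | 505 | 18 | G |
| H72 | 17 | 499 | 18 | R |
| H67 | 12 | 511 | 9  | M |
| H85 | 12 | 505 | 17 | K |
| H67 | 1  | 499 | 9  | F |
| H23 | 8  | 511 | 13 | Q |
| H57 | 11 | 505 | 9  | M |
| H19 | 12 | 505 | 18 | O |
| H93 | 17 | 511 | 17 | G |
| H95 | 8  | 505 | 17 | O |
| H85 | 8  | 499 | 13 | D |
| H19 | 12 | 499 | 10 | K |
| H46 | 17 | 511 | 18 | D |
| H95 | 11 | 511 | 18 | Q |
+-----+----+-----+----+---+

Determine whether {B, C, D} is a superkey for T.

All 14 rows have distinct {B, C, D} values, so {B, C, D} → (all attributes) holds and {B, C, D} is a superkey.

Yes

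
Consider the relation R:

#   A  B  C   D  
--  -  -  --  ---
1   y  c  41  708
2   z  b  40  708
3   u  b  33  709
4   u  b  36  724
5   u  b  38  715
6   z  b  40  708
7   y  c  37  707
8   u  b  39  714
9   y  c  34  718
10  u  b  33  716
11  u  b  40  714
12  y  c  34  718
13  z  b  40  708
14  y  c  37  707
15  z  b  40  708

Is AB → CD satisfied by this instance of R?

No

(A=y, B=c): rows 1, 7, 9, 12, 14 → {C,D} takes values {(41, 708), (37, 707), (34, 718)} — violation
(A=z, B=b): rows 2, 6, 13, 15 → {C,D} = (40, 708), (40, 708), (40, 708), (40, 708) ✓
(A=u, B=b): rows 3, 4, 5, 8, 10, 11 → {C,D} takes values {(33, 709), (36, 724), (38, 715), (39, 714), (33, 716), (40, 714)} — violation
Two rows agree on AB but differ on CD, so AB → CD does not hold.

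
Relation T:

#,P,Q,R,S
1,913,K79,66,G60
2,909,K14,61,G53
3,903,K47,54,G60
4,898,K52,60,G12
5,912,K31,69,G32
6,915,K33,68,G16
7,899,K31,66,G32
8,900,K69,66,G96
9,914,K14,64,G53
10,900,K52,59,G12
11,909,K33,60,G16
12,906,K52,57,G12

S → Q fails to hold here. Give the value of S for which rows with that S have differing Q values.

S=G60: rows 1, 3 → Q takes values {K79, K47} — violation
S=G53: rows 2, 9 → Q = K14, K14 ✓
S=G12: rows 4, 10, 12 → Q = K52, K52, K52 ✓
S=G32: rows 5, 7 → Q = K31, K31 ✓
S=G16: rows 6, 11 → Q = K33, K33 ✓
S=G96: row 8 → Q = K69 ✓
The only S value with inconsistent Q is S=G60.

G60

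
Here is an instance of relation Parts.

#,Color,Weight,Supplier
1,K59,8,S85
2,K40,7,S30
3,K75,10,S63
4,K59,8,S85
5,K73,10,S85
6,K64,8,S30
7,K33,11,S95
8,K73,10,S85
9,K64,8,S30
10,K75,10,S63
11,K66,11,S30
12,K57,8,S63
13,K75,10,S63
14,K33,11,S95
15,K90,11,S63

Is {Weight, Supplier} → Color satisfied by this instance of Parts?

Yes

(Weight=8, Supplier=S85): rows 1, 4 → Color = K59, K59 ✓
(Weight=7, Supplier=S30): row 2 → Color = K40 ✓
(Weight=10, Supplier=S63): rows 3, 10, 13 → Color = K75, K75, K75 ✓
(Weight=10, Supplier=S85): rows 5, 8 → Color = K73, K73 ✓
(Weight=8, Supplier=S30): rows 6, 9 → Color = K64, K64 ✓
(Weight=11, Supplier=S95): rows 7, 14 → Color = K33, K33 ✓
(Weight=11, Supplier=S30): row 11 → Color = K66 ✓
(Weight=8, Supplier=S63): row 12 → Color = K57 ✓
(Weight=11, Supplier=S63): row 15 → Color = K90 ✓
Every {Weight, Supplier} value is associated with a single Color value, so {Weight, Supplier} → Color holds.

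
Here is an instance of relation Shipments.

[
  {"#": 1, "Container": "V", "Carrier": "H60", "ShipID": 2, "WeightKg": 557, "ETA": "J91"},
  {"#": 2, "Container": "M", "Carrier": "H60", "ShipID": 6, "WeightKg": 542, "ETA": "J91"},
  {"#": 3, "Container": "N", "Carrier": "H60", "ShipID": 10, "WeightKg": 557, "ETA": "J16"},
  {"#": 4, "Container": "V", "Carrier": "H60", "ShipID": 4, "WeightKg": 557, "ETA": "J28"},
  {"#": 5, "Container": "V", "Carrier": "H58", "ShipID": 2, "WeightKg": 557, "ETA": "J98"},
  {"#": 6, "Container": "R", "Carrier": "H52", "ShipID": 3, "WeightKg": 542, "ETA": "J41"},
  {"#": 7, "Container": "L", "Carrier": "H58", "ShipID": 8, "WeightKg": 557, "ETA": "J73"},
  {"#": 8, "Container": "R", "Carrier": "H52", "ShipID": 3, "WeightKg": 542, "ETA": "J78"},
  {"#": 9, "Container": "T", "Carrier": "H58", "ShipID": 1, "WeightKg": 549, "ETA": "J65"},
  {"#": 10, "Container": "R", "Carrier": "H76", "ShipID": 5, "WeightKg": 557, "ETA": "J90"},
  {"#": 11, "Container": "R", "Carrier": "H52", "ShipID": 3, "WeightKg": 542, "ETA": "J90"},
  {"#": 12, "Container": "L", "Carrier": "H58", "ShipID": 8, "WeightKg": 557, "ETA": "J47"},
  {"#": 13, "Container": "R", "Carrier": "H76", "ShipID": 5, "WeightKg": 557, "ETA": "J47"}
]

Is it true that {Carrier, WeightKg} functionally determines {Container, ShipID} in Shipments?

(Carrier=H60, WeightKg=557): rows 1, 3, 4 → {Container,ShipID} takes values {(V, 2), (N, 10), (V, 4)} — violation
(Carrier=H60, WeightKg=542): row 2 → {Container,ShipID} = (M, 6) ✓
(Carrier=H58, WeightKg=557): rows 5, 7, 12 → {Container,ShipID} takes values {(V, 2), (L, 8)} — violation
(Carrier=H52, WeightKg=542): rows 6, 8, 11 → {Container,ShipID} = (R, 3), (R, 3), (R, 3) ✓
(Carrier=H58, WeightKg=549): row 9 → {Container,ShipID} = (T, 1) ✓
(Carrier=H76, WeightKg=557): rows 10, 13 → {Container,ShipID} = (R, 5), (R, 5) ✓
Two rows agree on {Carrier, WeightKg} but differ on {Container, ShipID}, so {Carrier, WeightKg} → {Container, ShipID} does not hold.

No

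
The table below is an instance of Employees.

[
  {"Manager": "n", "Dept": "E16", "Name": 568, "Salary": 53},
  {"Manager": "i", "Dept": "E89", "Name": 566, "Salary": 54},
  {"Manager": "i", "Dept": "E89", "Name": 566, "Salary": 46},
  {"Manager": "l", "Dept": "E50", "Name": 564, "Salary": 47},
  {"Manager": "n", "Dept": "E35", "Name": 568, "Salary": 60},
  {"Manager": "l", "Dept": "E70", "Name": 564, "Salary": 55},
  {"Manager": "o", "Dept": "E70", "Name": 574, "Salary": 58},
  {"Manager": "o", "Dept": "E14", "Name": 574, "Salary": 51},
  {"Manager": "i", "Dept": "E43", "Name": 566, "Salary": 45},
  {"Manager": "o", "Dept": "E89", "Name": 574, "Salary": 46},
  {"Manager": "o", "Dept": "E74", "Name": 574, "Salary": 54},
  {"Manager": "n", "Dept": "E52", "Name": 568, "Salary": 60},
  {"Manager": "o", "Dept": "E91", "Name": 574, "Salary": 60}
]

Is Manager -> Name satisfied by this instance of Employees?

Manager=n: 3 rows → Name = 568, 568, 568 ✓
Manager=i: 3 rows → Name = 566, 566, 566 ✓
Manager=l: 2 rows → Name = 564, 564 ✓
Manager=o: 5 rows → Name = 574, 574, 574, 574, 574 ✓
Every Manager value is associated with a single Name value, so Manager -> Name holds.

Yes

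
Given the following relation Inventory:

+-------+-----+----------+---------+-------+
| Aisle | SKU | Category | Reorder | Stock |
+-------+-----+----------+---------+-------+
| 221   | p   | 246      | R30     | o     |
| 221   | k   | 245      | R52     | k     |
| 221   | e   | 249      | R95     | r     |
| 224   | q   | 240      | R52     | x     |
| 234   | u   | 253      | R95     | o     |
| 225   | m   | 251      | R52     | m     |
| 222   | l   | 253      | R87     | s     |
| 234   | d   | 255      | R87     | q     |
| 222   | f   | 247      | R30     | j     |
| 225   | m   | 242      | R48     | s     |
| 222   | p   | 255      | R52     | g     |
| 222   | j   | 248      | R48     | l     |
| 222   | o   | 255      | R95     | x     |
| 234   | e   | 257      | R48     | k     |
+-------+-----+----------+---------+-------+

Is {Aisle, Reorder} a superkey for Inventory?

All 14 rows have distinct {Aisle, Reorder} values, so {Aisle, Reorder} → (all attributes) holds and {Aisle, Reorder} is a superkey.

Yes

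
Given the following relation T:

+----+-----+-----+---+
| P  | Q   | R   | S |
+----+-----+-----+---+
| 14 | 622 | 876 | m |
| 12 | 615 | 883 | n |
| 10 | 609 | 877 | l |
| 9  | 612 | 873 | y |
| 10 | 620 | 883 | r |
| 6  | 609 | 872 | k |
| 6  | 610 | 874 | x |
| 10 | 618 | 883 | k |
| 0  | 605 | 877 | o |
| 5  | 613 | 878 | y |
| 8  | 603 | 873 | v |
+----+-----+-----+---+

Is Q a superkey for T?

No

Two distinct rows share Q=609, so Q does not determine every attribute — not a superkey.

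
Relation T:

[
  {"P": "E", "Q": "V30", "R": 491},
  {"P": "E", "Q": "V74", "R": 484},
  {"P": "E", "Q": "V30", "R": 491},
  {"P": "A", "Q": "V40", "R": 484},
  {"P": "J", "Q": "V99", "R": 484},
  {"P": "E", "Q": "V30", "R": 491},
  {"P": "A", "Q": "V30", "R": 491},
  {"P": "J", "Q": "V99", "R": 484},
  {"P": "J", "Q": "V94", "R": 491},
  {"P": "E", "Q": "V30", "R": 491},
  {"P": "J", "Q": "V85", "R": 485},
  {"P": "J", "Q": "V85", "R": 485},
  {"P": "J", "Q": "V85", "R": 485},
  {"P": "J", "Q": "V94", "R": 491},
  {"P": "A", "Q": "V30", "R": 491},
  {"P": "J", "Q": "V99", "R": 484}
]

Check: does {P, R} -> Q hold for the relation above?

Yes

(P=E, R=491): 4 rows → Q = V30, V30, V30, V30 ✓
(P=E, R=484): 1 row → Q = V74 ✓
(P=A, R=484): 1 row → Q = V40 ✓
(P=J, R=484): 3 rows → Q = V99, V99, V99 ✓
(P=A, R=491): 2 rows → Q = V30, V30 ✓
(P=J, R=491): 2 rows → Q = V94, V94 ✓
(P=J, R=485): 3 rows → Q = V85, V85, V85 ✓
Every {P, R} value is associated with a single Q value, so {P, R} -> Q holds.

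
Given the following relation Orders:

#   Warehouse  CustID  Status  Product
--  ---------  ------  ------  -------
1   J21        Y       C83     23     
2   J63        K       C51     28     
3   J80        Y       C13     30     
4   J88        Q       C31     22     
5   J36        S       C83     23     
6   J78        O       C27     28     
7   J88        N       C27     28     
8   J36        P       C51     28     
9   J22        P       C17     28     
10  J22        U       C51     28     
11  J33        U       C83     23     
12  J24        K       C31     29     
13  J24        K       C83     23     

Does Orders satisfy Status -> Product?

Status=C83: rows 1, 5, 11, 13 → Product = 23, 23, 23, 23 ✓
Status=C51: rows 2, 8, 10 → Product = 28, 28, 28 ✓
Status=C13: row 3 → Product = 30 ✓
Status=C31: rows 4, 12 → Product takes values {22, 29} — violation
Status=C27: rows 6, 7 → Product = 28, 28 ✓
Status=C17: row 9 → Product = 28 ✓
Two rows agree on Status but differ on Product, so Status -> Product does not hold.

No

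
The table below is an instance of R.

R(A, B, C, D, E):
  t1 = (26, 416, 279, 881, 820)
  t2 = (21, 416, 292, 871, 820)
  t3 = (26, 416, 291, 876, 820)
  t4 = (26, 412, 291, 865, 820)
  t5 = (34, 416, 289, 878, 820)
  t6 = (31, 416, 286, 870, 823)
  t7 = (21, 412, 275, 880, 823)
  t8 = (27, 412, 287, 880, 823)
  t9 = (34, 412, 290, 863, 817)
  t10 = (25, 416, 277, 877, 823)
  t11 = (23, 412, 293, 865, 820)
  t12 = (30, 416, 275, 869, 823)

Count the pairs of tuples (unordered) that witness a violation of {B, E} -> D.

9

(B=416, E=820): violating pairs (1,2), (1,3), (1,5), (2,3), (2,5), (3,5) — 6 pairs.
(B=412, E=820): all 2 rows agree on D — 0 pairs.
(B=416, E=823): violating pairs (6,10), (6,12), (10,12) — 3 pairs.
(B=412, E=823): all 2 rows agree on D — 0 pairs.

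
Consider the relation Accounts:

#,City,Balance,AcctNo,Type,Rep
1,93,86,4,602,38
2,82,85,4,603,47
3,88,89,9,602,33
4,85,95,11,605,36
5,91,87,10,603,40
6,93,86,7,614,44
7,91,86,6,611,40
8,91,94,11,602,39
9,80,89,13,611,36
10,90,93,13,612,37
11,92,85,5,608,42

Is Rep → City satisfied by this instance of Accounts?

No

Rep=38: row 1 → City = 93 ✓
Rep=47: row 2 → City = 82 ✓
Rep=33: row 3 → City = 88 ✓
Rep=36: rows 4, 9 → City takes values {85, 80} — violation
Rep=40: rows 5, 7 → City = 91, 91 ✓
Rep=44: row 6 → City = 93 ✓
Rep=39: row 8 → City = 91 ✓
Rep=37: row 10 → City = 90 ✓
Rep=42: row 11 → City = 92 ✓
Two rows agree on Rep but differ on City, so Rep → City does not hold.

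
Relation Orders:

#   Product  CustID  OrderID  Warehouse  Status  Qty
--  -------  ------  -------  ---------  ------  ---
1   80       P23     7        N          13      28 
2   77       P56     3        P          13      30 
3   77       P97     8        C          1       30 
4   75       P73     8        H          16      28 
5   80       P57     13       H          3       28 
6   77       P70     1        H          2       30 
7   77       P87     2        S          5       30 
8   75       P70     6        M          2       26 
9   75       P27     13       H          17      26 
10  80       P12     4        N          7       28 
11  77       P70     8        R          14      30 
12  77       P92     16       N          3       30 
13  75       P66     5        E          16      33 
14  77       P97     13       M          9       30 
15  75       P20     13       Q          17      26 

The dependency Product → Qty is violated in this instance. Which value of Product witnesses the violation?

Product=80: rows 1, 5, 10 → Qty = 28, 28, 28 ✓
Product=77: rows 2, 3, 6, 7, 11, 12, 14 → Qty = 30, 30, 30, 30, 30, 30, 30 ✓
Product=75: rows 4, 8, 9, 13, 15 → Qty takes values {28, 26, 33} — violation
The only Product value with inconsistent Qty is Product=75.

75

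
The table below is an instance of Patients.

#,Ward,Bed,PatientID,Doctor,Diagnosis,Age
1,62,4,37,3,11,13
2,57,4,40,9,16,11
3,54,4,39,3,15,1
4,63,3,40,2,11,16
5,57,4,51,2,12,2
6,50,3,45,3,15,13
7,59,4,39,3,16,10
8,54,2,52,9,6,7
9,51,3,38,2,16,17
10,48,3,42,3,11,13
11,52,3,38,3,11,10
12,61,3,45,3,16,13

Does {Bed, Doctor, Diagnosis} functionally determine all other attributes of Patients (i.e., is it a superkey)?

Rows 10 and 11 have the same {Bed, Doctor, Diagnosis} value (Bed=3, Doctor=3, Diagnosis=11) but are distinct tuples, so {Bed, Doctor, Diagnosis} does not determine every attribute — not a superkey.

No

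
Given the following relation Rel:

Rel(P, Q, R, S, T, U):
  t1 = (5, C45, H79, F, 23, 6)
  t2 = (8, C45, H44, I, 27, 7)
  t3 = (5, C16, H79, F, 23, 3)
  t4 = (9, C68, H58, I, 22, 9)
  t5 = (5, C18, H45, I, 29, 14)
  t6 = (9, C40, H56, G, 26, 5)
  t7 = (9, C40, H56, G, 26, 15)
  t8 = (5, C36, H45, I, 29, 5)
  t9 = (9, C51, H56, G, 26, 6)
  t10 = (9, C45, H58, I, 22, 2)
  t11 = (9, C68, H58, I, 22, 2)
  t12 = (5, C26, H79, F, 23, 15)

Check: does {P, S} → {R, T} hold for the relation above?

(P=5, S=F): rows 1, 3, 12 → {R,T} = (H79, 23), (H79, 23), (H79, 23) ✓
(P=8, S=I): row 2 → {R,T} = (H44, 27) ✓
(P=9, S=I): rows 4, 10, 11 → {R,T} = (H58, 22), (H58, 22), (H58, 22) ✓
(P=5, S=I): rows 5, 8 → {R,T} = (H45, 29), (H45, 29) ✓
(P=9, S=G): rows 6, 7, 9 → {R,T} = (H56, 26), (H56, 26), (H56, 26) ✓
Every {P, S} value is associated with a single {R, T} value, so {P, S} → {R, T} holds.

Yes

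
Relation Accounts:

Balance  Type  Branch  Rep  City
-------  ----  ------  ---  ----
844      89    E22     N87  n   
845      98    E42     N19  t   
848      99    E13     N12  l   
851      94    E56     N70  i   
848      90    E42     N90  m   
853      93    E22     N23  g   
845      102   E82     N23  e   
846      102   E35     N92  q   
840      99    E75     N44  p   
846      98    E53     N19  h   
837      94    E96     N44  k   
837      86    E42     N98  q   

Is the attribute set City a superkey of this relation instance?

No

Two distinct rows share City=q, so City does not determine every attribute — not a superkey.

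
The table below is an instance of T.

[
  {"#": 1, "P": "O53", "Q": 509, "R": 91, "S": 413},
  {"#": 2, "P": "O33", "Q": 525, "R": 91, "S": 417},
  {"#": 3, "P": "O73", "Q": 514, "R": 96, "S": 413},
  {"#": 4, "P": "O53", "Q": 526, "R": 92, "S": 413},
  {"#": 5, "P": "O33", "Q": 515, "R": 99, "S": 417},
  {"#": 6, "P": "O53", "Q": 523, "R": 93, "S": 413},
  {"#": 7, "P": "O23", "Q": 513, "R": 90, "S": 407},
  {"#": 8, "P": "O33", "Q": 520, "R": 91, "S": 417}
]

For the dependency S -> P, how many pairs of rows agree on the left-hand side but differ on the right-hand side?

3

S=413: violating pairs (1,3), (3,4), (3,6) — 3 pairs.
S=417: all 3 rows agree on P — 0 pairs.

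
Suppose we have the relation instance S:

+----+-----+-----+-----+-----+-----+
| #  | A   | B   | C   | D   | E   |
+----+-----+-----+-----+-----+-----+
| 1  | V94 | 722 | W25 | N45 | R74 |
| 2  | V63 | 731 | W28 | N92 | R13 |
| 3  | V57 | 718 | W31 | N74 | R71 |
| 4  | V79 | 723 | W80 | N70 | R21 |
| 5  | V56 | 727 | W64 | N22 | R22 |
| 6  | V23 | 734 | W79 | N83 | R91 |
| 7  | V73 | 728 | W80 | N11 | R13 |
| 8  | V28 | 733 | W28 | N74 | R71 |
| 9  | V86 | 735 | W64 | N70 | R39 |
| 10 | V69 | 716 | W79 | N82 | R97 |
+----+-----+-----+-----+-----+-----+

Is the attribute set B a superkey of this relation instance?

All 10 rows have distinct B values, so B → (all attributes) holds and B is a superkey.

Yes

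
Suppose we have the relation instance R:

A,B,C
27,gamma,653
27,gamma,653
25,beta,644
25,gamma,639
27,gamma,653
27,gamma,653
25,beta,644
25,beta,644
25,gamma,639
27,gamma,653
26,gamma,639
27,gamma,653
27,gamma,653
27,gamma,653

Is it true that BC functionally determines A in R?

No

(B=gamma, C=653): 8 rows → A = 27, 27, 27, 27, 27, 27, 27, 27 ✓
(B=beta, C=644): 3 rows → A = 25, 25, 25 ✓
(B=gamma, C=639): 3 rows → A takes values {25, 26} — violation
Two rows agree on BC but differ on A, so BC → A does not hold.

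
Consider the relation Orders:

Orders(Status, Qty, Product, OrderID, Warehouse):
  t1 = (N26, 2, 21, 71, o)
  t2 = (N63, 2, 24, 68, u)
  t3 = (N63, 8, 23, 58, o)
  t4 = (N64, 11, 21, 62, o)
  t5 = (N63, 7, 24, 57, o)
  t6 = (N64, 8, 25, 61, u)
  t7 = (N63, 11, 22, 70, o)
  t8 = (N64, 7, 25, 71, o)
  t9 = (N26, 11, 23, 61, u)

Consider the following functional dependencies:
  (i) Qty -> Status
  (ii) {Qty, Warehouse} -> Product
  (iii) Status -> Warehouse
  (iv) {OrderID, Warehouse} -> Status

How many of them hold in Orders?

(i) Qty -> Status: Qty=2: rows 1, 2 → Status takes values {N26, N63} — violation; Qty=8: rows 3, 6 → Status takes values {N63, N64} — violation; Qty=11: rows 4, 7, 9 → Status takes values {N64, N63, N26} — violation; Qty=7: rows 5, 8 → Status takes values {N63, N64} — violation — fails.
(ii) {Qty, Warehouse} -> Product: (Qty=11, Warehouse=o): rows 4, 7 → Product takes values {21, 22} — violation; (Qty=7, Warehouse=o): rows 5, 8 → Product takes values {24, 25} — violation — fails.
(iii) Status -> Warehouse: Status=N26: rows 1, 9 → Warehouse takes values {o, u} — violation; Status=N63: rows 2, 3, 5, 7 → Warehouse takes values {u, o} — violation; Status=N64: rows 4, 6, 8 → Warehouse takes values {o, u} — violation — fails.
(iv) {OrderID, Warehouse} -> Status: (OrderID=71, Warehouse=o): rows 1, 8 → Status takes values {N26, N64} — violation; (OrderID=61, Warehouse=u): rows 6, 9 → Status takes values {N64, N26} — violation — fails.
None of the 4 dependencies hold.

0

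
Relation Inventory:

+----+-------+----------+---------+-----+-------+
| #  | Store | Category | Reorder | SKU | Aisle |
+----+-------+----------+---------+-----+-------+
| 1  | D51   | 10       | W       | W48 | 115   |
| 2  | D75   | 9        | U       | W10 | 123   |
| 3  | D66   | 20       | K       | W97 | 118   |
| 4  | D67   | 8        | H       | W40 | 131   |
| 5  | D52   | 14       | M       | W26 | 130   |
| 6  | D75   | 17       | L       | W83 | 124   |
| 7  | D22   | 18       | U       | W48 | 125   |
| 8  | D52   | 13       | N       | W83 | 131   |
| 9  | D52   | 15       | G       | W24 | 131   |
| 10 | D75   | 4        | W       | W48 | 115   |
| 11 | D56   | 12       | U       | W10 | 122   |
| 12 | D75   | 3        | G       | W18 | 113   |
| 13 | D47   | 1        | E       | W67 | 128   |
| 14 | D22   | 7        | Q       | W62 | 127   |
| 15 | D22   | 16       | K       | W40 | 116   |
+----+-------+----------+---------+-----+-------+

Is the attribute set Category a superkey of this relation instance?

All 15 rows have distinct Category values, so Category → (all attributes) holds and Category is a superkey.

Yes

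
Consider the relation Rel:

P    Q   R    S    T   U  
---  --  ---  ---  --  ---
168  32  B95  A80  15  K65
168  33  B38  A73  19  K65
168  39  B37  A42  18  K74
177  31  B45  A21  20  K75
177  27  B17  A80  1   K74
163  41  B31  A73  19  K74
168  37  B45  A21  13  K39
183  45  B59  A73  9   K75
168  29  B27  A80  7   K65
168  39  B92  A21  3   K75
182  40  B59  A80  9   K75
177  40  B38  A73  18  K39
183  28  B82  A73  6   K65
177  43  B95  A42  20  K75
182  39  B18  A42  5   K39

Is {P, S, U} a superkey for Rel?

No

Two distinct rows share (P=168, S=A80, U=K65), so {P, S, U} does not determine every attribute — not a superkey.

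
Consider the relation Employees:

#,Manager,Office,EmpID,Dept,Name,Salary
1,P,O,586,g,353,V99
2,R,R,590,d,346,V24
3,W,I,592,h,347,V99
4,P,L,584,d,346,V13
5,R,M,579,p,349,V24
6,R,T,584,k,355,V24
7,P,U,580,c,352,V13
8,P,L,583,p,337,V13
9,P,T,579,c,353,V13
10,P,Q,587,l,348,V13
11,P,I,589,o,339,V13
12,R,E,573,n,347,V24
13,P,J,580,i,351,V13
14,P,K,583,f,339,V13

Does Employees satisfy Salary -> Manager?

No

Salary=V99: rows 1, 3 → Manager takes values {P, W} — violation
Salary=V24: rows 2, 5, 6, 12 → Manager = R, R, R, R ✓
Salary=V13: rows 4, 7, 8, 9, 10, 11, 13, 14 → Manager = P, P, P, P, P, P, P, P ✓
Two rows agree on Salary but differ on Manager, so Salary -> Manager does not hold.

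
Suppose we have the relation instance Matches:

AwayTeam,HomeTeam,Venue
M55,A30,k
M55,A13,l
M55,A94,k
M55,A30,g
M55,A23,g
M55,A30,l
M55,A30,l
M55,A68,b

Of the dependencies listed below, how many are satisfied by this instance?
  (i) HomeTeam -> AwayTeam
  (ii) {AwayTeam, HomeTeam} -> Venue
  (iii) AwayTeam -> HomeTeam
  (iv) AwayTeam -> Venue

(i) HomeTeam -> AwayTeam: every LHS value maps to a single RHS value — holds.
(ii) {AwayTeam, HomeTeam} -> Venue: (AwayTeam=M55, HomeTeam=A30): 4 rows → Venue takes values {k, g, l} — violation — fails.
(iii) AwayTeam -> HomeTeam: AwayTeam=M55: 8 rows → HomeTeam takes values {A30, A13, A94, A23, A68} — violation — fails.
(iv) AwayTeam -> Venue: AwayTeam=M55: 8 rows → Venue takes values {k, l, g, b} — violation — fails.
1 of the 4 dependencies holds.

1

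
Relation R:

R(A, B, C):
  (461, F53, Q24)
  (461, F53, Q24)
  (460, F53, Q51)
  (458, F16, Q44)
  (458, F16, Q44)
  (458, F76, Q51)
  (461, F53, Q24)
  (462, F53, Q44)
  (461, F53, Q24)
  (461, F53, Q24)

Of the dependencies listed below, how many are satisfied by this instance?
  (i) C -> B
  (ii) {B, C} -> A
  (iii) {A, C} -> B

(i) C -> B: C=Q51: 2 rows → B takes values {F53, F76} — violation; C=Q44: 3 rows → B takes values {F16, F53} — violation — fails.
(ii) {B, C} -> A: every LHS value maps to a single RHS value — holds.
(iii) {A, C} -> B: every LHS value maps to a single RHS value — holds.
2 of the 3 dependencies hold.

2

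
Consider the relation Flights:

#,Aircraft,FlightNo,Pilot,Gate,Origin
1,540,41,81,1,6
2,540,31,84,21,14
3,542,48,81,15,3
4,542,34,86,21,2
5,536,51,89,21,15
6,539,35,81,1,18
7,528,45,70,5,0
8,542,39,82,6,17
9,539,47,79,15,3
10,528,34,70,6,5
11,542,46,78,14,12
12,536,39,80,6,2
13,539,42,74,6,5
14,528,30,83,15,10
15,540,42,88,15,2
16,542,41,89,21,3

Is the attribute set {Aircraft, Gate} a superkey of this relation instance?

No

Rows 4 and 16 have the same {Aircraft, Gate} value (Aircraft=542, Gate=21) but are distinct tuples, so {Aircraft, Gate} does not determine every attribute — not a superkey.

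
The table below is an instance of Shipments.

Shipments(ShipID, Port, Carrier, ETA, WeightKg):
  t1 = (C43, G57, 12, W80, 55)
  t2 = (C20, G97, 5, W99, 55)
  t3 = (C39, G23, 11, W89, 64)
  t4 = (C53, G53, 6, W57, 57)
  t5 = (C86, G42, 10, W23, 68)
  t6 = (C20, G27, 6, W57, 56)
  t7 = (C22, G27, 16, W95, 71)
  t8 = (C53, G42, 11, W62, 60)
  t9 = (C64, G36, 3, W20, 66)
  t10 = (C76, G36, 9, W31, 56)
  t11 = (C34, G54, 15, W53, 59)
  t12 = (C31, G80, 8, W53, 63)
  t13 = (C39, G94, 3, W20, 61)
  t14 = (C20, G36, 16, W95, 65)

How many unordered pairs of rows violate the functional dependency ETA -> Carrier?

ETA=W57: all 2 rows agree on Carrier — 0 pairs.
ETA=W95: all 2 rows agree on Carrier — 0 pairs.
ETA=W20: all 2 rows agree on Carrier — 0 pairs.
ETA=W53: violating pairs (11,12) — 1 pair.

1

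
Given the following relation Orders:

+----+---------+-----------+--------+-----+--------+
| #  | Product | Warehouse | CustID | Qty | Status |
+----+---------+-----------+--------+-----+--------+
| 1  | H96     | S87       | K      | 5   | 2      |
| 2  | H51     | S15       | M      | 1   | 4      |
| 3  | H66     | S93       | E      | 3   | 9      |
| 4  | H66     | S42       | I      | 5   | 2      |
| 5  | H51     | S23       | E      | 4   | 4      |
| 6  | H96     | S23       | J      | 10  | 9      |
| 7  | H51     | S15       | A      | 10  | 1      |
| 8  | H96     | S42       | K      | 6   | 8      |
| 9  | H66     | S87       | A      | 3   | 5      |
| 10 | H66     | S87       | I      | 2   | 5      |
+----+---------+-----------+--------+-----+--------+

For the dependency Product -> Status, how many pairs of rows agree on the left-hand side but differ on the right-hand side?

10

Product=H96: violating pairs (1,6), (1,8), (6,8) — 3 pairs.
Product=H51: violating pairs (2,7), (5,7) — 2 pairs.
Product=H66: violating pairs (3,4), (3,9), (3,10), (4,9), (4,10) — 5 pairs.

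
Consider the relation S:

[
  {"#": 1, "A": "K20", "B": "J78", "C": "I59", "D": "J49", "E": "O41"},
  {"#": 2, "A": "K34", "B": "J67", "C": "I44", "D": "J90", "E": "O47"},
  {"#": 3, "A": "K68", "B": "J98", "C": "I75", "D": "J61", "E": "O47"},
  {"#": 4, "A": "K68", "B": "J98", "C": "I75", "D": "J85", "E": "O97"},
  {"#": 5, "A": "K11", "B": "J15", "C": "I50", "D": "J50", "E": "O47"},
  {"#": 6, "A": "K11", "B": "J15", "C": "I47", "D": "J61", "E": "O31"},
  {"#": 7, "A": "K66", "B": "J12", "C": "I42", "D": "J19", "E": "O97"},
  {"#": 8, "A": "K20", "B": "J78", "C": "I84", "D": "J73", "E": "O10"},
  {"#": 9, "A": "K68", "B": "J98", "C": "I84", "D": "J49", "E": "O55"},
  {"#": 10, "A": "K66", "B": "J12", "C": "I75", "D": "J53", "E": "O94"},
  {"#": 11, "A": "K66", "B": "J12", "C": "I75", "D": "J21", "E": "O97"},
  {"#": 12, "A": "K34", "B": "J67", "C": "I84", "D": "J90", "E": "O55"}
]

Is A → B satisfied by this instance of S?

A=K20: rows 1, 8 → B = J78, J78 ✓
A=K34: rows 2, 12 → B = J67, J67 ✓
A=K68: rows 3, 4, 9 → B = J98, J98, J98 ✓
A=K11: rows 5, 6 → B = J15, J15 ✓
A=K66: rows 7, 10, 11 → B = J12, J12, J12 ✓
Every A value is associated with a single B value, so A → B holds.

Yes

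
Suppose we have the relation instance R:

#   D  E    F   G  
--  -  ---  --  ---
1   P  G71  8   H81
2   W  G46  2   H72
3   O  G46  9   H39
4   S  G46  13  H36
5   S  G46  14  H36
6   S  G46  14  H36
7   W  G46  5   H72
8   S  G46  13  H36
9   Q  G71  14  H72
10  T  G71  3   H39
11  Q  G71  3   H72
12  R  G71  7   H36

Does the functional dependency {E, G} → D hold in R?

(E=G71, G=H81): row 1 → D = P ✓
(E=G46, G=H72): rows 2, 7 → D = W, W ✓
(E=G46, G=H39): row 3 → D = O ✓
(E=G46, G=H36): rows 4, 5, 6, 8 → D = S, S, S, S ✓
(E=G71, G=H72): rows 9, 11 → D = Q, Q ✓
(E=G71, G=H39): row 10 → D = T ✓
(E=G71, G=H36): row 12 → D = R ✓
Every {E, G} value is associated with a single D value, so {E, G} → D holds.

Yes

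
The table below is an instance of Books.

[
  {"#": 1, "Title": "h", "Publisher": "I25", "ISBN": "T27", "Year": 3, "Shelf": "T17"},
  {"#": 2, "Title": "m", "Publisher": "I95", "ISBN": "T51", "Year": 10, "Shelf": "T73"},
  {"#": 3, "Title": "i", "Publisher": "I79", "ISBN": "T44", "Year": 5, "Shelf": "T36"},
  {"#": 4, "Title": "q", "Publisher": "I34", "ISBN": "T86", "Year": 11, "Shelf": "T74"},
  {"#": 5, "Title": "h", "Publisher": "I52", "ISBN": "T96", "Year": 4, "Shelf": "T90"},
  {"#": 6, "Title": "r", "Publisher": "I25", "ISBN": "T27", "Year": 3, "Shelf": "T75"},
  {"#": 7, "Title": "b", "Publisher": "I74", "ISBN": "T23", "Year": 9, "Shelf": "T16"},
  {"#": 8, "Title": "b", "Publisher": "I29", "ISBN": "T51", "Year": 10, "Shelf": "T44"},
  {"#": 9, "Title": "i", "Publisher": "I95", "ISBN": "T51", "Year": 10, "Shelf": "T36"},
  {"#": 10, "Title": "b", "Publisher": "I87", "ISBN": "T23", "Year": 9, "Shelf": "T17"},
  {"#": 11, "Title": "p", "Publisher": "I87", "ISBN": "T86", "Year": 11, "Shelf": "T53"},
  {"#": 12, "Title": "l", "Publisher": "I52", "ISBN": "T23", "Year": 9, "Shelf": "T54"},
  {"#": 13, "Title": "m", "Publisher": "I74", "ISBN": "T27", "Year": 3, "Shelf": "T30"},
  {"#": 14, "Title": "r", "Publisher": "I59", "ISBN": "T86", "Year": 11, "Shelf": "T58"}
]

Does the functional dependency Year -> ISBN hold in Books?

Year=3: rows 1, 6, 13 → ISBN = T27, T27, T27 ✓
Year=10: rows 2, 8, 9 → ISBN = T51, T51, T51 ✓
Year=5: row 3 → ISBN = T44 ✓
Year=11: rows 4, 11, 14 → ISBN = T86, T86, T86 ✓
Year=4: row 5 → ISBN = T96 ✓
Year=9: rows 7, 10, 12 → ISBN = T23, T23, T23 ✓
Every Year value is associated with a single ISBN value, so Year -> ISBN holds.

Yes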